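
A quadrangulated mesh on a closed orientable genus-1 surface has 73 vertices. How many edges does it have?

χ = 2 − 2·1 = 0, and every face is a square so 4F = 2E.
V − E + F = 0 with E = 4F/2 gives 73 − (4/2 − 1)·F = 0, so F = 73 and E = 146.

146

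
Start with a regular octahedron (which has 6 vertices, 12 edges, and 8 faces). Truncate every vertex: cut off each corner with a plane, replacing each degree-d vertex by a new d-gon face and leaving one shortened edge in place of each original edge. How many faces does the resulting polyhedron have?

14

Truncation replaces each original edge-end by a new vertex, so V′ = 2E = 24.
Each original edge survives, and each old vertex of degree d contributes d new edges; summing degrees gives Σd = 2E, so E′ = E + 2E = 3E = 36.
Each original face survives and each original vertex becomes one new face: F′ = F + V = 14.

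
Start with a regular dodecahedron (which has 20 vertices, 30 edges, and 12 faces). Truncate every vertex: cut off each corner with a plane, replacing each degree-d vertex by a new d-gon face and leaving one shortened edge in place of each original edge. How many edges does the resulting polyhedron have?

90

Truncation replaces each original edge-end by a new vertex, so V′ = 2E = 60.
Each original edge survives, and each old vertex of degree d contributes d new edges; summing degrees gives Σd = 2E, so E′ = E + 2E = 3E = 90.
Each original face survives and each original vertex becomes one new face: F′ = F + V = 32.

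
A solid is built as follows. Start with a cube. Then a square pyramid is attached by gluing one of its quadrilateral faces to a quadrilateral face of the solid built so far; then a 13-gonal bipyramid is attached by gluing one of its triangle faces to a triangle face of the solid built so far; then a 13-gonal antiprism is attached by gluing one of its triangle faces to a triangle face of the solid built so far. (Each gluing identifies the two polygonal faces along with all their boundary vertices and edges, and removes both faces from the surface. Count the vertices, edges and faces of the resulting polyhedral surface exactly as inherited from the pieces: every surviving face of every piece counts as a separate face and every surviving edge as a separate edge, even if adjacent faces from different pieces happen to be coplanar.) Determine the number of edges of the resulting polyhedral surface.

A cube: V=8, E=12, F=6.
Attach a square pyramid (V=5, E=8, F=5) along a 4-gon: merge 4 vertices and 4 edges, delete both glued faces → V=9, E=16, F=9.
Attach a 13-gonal bipyramid (V=15, E=39, F=26) along a 3-gon: merge 3 vertices and 3 edges, delete both glued faces → V=21, E=52, F=33.
Attach a 13-gonal antiprism (V=26, E=52, F=28) along a 3-gon: merge 3 vertices and 3 edges, delete both glued faces → V=44, E=101, F=59.
Check: V − E + F = 44 − 101 + 59 = 2.

101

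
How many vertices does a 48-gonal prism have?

A prism on an n-gon has two n-gon bases and n rectangular sides: V = 2·48 = 96, E = 3·48 = 144, F = 48 + 2 = 50.
Check: V − E + F = 96 − 144 + 50 = 2.

96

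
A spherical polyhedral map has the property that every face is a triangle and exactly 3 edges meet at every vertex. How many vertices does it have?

4

Each face has 3 edges and each edge borders two faces, so 2E = 3F.
Each vertex has degree 3, so 3V = 2E and hence V = 3F/3.
Euler: V − E + F = 2 ⇒ (3F/3) − (3F/2) + F = 2.
Multiply by 6: (6 − 9 + 6)F = 12, i.e. 3F = 12.
So F = 4, E = 3·4/2 = 6, V = 3·4/3 = 4.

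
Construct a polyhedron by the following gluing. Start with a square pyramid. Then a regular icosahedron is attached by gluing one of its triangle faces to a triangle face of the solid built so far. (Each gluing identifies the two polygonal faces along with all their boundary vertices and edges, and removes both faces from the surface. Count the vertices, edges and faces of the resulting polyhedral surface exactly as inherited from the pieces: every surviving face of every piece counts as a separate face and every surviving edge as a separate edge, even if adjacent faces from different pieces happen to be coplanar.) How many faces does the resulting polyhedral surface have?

A square pyramid: V=5, E=8, F=5.
Attach a regular icosahedron (V=12, E=30, F=20) along a 3-gon: merge 3 vertices and 3 edges, delete both glued faces → V=14, E=35, F=23.
Check: V − E + F = 14 − 35 + 23 = 2.

23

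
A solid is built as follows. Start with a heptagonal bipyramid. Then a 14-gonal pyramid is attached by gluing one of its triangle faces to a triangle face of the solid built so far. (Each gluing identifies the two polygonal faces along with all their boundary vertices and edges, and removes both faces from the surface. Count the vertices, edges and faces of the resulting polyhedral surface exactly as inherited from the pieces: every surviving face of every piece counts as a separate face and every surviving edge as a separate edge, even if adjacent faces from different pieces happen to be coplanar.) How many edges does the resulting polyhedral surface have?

46

A heptagonal bipyramid: V=9, E=21, F=14.
Attach a 14-gonal pyramid (V=15, E=28, F=15) along a 3-gon: merge 3 vertices and 3 edges, delete both glued faces → V=21, E=46, F=27.
Check: V − E + F = 21 − 46 + 27 = 2.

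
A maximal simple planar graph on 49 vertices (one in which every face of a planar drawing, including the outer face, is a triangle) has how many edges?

141

In a plane triangulation 3F = 2E and V − E + F = 2, so E = 3V − 6 = 3·49 − 6 = 141.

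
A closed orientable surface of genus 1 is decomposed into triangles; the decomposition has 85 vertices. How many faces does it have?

χ = 2 − 2·1 = 0, and every face is a triangle so 3F = 2E.
V − E + F = 0 with E = 3F/2 gives 85 − (3/2 − 1)·F = 0, so F = 170 and E = 255.

170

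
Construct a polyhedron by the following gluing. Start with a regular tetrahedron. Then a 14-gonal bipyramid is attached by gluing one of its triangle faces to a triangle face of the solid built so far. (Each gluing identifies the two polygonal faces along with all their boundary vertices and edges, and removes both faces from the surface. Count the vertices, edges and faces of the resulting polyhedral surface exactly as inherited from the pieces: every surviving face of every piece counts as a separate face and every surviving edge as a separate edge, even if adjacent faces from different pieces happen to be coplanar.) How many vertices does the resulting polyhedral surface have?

A regular tetrahedron: V=4, E=6, F=4.
Attach a 14-gonal bipyramid (V=16, E=42, F=28) along a 3-gon: merge 3 vertices and 3 edges, delete both glued faces → V=17, E=45, F=30.
Check: V − E + F = 17 − 45 + 30 = 2.

17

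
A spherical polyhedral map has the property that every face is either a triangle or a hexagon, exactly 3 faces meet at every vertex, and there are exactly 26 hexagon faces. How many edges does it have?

84

Let x be the number of triangles; then F = 26 + x.
Edge–face incidences: 2E = 6·26 + 3·x = 156 + 3x.
Every vertex has degree 3, so 3V = 2E.
Euler: V − E + F = 2 ⇒ (2E)/3 − E + (26 + x) = 2.
Multiply by 6: 2·(2E) − 3·(2E) + 6·(26 + x) = 12, i.e. 156 + 6x − (156 + 3x) = 12.
Collecting terms: 3x = 12, so x = 4.
Then 2E = 156 + 3·4 = 168, so E = 84, V = 2E/3 = 56, F = 26 + 4 = 30.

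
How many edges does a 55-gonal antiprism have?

An antiprism on an n-gon has two n-gon caps and 2n triangles: V = 2·55 = 110, E = 4·55 = 220, F = 2·55 + 2 = 112.

220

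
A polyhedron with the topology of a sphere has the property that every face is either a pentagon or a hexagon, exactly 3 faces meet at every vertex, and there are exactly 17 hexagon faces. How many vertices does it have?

Let x be the number of pentagons; then F = 17 + x.
Edge–face incidences: 2E = 6·17 + 5·x = 102 + 5x.
Every vertex has degree 3, so 3V = 2E.
Euler: V − E + F = 2 ⇒ (2E)/3 − E + (17 + x) = 2.
Multiply by 6: 2·(2E) − 3·(2E) + 6·(17 + x) = 12, i.e. 102 + 6x − (102 + 5x) = 12.
Collecting terms: x = 12.
Then 2E = 102 + 5·12 = 162, so E = 81, V = 2E/3 = 54, F = 17 + 12 = 29.

54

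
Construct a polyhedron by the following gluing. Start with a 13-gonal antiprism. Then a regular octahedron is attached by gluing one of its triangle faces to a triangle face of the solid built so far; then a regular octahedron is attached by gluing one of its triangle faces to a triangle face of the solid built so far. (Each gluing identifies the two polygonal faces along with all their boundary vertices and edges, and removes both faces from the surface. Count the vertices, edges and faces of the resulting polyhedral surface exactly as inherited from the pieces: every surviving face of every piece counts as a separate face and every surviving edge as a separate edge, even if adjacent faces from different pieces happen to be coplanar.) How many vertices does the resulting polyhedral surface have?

A 13-gonal antiprism: V=26, E=52, F=28.
Attach a regular octahedron (V=6, E=12, F=8) along a 3-gon: merge 3 vertices and 3 edges, delete both glued faces → V=29, E=61, F=34.
Attach a regular octahedron (V=6, E=12, F=8) along a 3-gon: merge 3 vertices and 3 edges, delete both glued faces → V=32, E=70, F=40.
Check: V − E + F = 32 − 70 + 40 = 2.

32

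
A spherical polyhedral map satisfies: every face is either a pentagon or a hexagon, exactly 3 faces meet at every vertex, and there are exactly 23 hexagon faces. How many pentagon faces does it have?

12

Let x be the number of pentagons; then F = 23 + x.
Edge–face incidences: 2E = 6·23 + 5·x = 138 + 5x.
Every vertex has degree 3, so 3V = 2E.
Euler: V − E + F = 2 ⇒ (2E)/3 − E + (23 + x) = 2.
Multiply by 6: 2·(2E) − 3·(2E) + 6·(23 + x) = 12, i.e. 138 + 6x − (138 + 5x) = 12.
Collecting terms: x = 12.
Then 2E = 138 + 5·12 = 198, so E = 99, V = 2E/3 = 66, F = 23 + 12 = 35.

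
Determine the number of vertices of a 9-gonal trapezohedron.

The n-trapezohedron (dual of the n-antiprism) has V = 2·9 + 2 = 20, E = 4·9 = 36, F = 2·9 = 18.
Check: V − E + F = 20 − 36 + 18 = 2.

20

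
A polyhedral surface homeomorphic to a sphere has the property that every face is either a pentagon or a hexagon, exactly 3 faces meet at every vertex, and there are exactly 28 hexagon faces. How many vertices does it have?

76

Let x be the number of pentagons; then F = 28 + x.
Edge–face incidences: 2E = 6·28 + 5·x = 168 + 5x.
Every vertex has degree 3, so 3V = 2E.
Euler: V − E + F = 2 ⇒ (2E)/3 − E + (28 + x) = 2.
Multiply by 6: 2·(2E) − 3·(2E) + 6·(28 + x) = 12, i.e. 168 + 6x − (168 + 5x) = 12.
Collecting terms: x = 12.
Then 2E = 168 + 5·12 = 228, so E = 114, V = 2E/3 = 76, F = 28 + 12 = 40.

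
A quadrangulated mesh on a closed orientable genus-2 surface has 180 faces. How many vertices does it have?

χ = 2 − 2·2 = -2, and every face is a square so 4F = 2E.
E = 4·180/2 = 360. Then V = -2 + E − F = -2 + 360 − 180 = 178.

178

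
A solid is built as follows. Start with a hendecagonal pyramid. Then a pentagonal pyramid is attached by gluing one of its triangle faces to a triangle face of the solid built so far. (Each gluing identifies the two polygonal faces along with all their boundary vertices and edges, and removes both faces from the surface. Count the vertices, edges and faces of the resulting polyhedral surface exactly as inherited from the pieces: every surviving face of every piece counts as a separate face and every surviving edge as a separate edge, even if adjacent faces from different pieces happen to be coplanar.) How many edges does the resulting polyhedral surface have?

29

A hendecagonal pyramid: V=12, E=22, F=12.
Attach a pentagonal pyramid (V=6, E=10, F=6) along a 3-gon: merge 3 vertices and 3 edges, delete both glued faces → V=15, E=29, F=16.
Check: V − E + F = 15 − 29 + 16 = 2.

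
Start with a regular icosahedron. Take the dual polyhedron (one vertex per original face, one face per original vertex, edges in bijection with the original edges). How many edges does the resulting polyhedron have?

30

The base solid has V = 12, E = 30, F = 20.
The dual swaps V and F and preserves E: V′ = F = 20, E′ = E = 30, F′ = V = 12.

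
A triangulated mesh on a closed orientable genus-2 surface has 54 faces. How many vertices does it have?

25

χ = 2 − 2·2 = -2, and every face is a triangle so 3F = 2E.
E = 3·54/2 = 81. Then V = -2 + E − F = -2 + 81 − 54 = 25.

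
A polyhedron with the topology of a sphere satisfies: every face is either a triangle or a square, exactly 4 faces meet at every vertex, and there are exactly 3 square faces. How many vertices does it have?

9

Let x be the number of triangles; then F = 3 + x.
Edge–face incidences: 2E = 4·3 + 3·x = 12 + 3x.
Every vertex has degree 4, so 4V = 2E.
Euler: V − E + F = 2 ⇒ (2E)/4 − E + (3 + x) = 2.
Multiply by 8: 2·(2E) − 4·(2E) + 8·(3 + x) = 16, i.e. 24 + 8x − 2·(12 + 3x) = 16.
Collecting terms: 2x = 16, so x = 8.
Then 2E = 12 + 3·8 = 36, so E = 18, V = 2E/4 = 9, F = 3 + 8 = 11.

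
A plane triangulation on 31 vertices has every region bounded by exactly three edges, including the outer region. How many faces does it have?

In a plane triangulation 3F = 2E and V − E + F = 2, so F = 2V − 4 = 2·31 − 4 = 58.

58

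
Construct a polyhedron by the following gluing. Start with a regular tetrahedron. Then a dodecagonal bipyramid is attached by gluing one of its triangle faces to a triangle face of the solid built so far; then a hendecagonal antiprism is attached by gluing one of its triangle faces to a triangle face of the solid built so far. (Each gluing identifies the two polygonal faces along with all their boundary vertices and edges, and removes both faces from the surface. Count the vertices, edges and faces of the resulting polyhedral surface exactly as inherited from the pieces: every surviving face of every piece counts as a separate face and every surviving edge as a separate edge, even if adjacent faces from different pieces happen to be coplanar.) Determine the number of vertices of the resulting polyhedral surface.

A regular tetrahedron: V=4, E=6, F=4.
Attach a dodecagonal bipyramid (V=14, E=36, F=24) along a 3-gon: merge 3 vertices and 3 edges, delete both glued faces → V=15, E=39, F=26.
Attach a hendecagonal antiprism (V=22, E=44, F=24) along a 3-gon: merge 3 vertices and 3 edges, delete both glued faces → V=34, E=80, F=48.
Check: V − E + F = 34 − 80 + 48 = 2.

34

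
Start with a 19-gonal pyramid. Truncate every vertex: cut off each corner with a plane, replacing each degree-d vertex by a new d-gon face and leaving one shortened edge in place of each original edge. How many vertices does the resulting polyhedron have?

The base solid has V = 20, E = 38, F = 20.
Truncation replaces each original edge-end by a new vertex, so V′ = 2E = 76.
Each original edge survives, and each old vertex of degree d contributes d new edges; summing degrees gives Σd = 2E, so E′ = E + 2E = 3E = 114.
Each original face survives and each original vertex becomes one new face: F′ = F + V = 40.

76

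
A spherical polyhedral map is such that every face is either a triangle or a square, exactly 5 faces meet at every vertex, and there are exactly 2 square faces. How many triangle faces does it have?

Let x be the number of triangles; then F = 2 + x.
Edge–face incidences: 2E = 4·2 + 3·x = 8 + 3x.
Every vertex has degree 5, so 5V = 2E.
Euler: V − E + F = 2 ⇒ (2E)/5 − E + (2 + x) = 2.
Multiply by 10: 2·(2E) − 5·(2E) + 10·(2 + x) = 20, i.e. 20 + 10x − 3·(8 + 3x) = 20.
Collecting terms: x − 4 = 20, so x = 24.
Then 2E = 8 + 3·24 = 80, so E = 40, V = 2E/5 = 16, F = 2 + 24 = 26.

24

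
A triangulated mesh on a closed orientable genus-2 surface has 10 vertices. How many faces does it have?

χ = 2 − 2·2 = -2, and every face is a triangle so 3F = 2E.
V − E + F = -2 with E = 3F/2 gives 10 − (3/2 − 1)·F = -2, so F = 24 and E = 36.

24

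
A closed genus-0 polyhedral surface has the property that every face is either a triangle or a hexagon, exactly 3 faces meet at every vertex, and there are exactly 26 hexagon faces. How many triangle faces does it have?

4

Let x be the number of triangles; then F = 26 + x.
Edge–face incidences: 2E = 6·26 + 3·x = 156 + 3x.
Every vertex has degree 3, so 3V = 2E.
Euler: V − E + F = 2 ⇒ (2E)/3 − E + (26 + x) = 2.
Multiply by 6: 2·(2E) − 3·(2E) + 6·(26 + x) = 12, i.e. 156 + 6x − (156 + 3x) = 12.
Collecting terms: 3x = 12, so x = 4.
Then 2E = 156 + 3·4 = 168, so E = 84, V = 2E/3 = 56, F = 26 + 4 = 30.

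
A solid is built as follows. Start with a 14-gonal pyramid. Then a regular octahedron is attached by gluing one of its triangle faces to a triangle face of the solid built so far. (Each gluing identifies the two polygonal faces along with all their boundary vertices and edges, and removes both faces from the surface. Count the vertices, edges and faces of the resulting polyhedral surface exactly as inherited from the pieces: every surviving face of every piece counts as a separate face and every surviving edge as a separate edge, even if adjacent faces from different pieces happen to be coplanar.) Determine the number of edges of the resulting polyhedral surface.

A 14-gonal pyramid: V=15, E=28, F=15.
Attach a regular octahedron (V=6, E=12, F=8) along a 3-gon: merge 3 vertices and 3 edges, delete both glued faces → V=18, E=37, F=21.
Check: V − E + F = 18 − 37 + 21 = 2.

37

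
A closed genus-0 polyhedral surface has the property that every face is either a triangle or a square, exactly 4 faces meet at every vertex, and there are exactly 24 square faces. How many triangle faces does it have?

Let x be the number of triangles; then F = 24 + x.
Edge–face incidences: 2E = 4·24 + 3·x = 96 + 3x.
Every vertex has degree 4, so 4V = 2E.
Euler: V − E + F = 2 ⇒ (2E)/4 − E + (24 + x) = 2.
Multiply by 8: 2·(2E) − 4·(2E) + 8·(24 + x) = 16, i.e. 192 + 8x − 2·(96 + 3x) = 16.
Collecting terms: 2x = 16, so x = 8.
Then 2E = 96 + 3·8 = 120, so E = 60, V = 2E/4 = 30, F = 24 + 8 = 32.

8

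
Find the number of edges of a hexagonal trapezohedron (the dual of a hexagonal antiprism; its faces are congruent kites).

The n-trapezohedron (dual of the n-antiprism) has V = 2·6 + 2 = 14, E = 4·6 = 24, F = 2·6 = 12.

24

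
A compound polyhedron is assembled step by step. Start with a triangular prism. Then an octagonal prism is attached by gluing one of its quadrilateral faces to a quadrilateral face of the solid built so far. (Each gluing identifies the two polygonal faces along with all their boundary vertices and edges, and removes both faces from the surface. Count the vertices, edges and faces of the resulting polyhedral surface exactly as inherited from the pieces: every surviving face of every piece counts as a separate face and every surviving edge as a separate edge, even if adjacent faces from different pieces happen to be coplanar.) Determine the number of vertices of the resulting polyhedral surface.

18

A triangular prism: V=6, E=9, F=5.
Attach an octagonal prism (V=16, E=24, F=10) along a 4-gon: merge 4 vertices and 4 edges, delete both glued faces → V=18, E=29, F=13.
Check: V − E + F = 18 − 29 + 13 = 2.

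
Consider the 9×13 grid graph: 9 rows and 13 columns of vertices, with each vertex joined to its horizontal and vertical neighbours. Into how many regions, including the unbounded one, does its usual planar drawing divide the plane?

The grid has V = 9·13 = 117 vertices and E = 9·12 + 13·8 = 212 edges.
F = 2 − V + E = 2 − 117 + 212 = 97.

97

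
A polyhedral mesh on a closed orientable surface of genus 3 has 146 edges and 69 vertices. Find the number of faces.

For a closed orientable surface of genus 3, χ = 2 − 2·3 = -4.
F = -4 − V + E = -4 − 69 + 146 = 73.

73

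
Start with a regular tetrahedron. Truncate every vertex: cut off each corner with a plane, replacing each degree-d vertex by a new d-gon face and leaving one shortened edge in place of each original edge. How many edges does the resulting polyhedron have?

The base solid has V = 4, E = 6, F = 4.
Truncation replaces each original edge-end by a new vertex, so V′ = 2E = 12.
Each original edge survives, and each old vertex of degree d contributes d new edges; summing degrees gives Σd = 2E, so E′ = E + 2E = 3E = 18.
Each original face survives and each original vertex becomes one new face: F′ = F + V = 8.

18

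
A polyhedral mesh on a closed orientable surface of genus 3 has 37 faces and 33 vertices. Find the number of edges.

74

For a closed orientable surface of genus 3, χ = 2 − 2·3 = -4.
E = V + F − (-4) = 33 + 37 − (-4) = 74.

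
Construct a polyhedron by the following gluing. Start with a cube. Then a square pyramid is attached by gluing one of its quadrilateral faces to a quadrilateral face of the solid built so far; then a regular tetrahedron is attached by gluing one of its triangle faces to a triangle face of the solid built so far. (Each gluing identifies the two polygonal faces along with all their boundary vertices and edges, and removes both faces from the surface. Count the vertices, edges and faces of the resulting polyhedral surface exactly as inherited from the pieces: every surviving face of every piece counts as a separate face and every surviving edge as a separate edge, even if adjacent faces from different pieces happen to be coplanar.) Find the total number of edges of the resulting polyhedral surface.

A cube: V=8, E=12, F=6.
Attach a square pyramid (V=5, E=8, F=5) along a 4-gon: merge 4 vertices and 4 edges, delete both glued faces → V=9, E=16, F=9.
Attach a regular tetrahedron (V=4, E=6, F=4) along a 3-gon: merge 3 vertices and 3 edges, delete both glued faces → V=10, E=19, F=11.
Check: V − E + F = 10 − 19 + 11 = 2.

19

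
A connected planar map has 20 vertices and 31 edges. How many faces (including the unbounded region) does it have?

Euler's formula for a connected plane graph: V − E + F = 2, so F = 2 − 20 + 31 = 13.

13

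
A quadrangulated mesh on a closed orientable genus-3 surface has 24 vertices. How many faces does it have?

28

χ = 2 − 2·3 = -4, and every face is a square so 4F = 2E.
V − E + F = -4 with E = 4F/2 gives 24 − (4/2 − 1)·F = -4, so F = 28 and E = 56.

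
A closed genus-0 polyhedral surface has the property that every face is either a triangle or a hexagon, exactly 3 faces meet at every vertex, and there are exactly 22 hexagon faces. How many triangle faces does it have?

Let x be the number of triangles; then F = 22 + x.
Edge–face incidences: 2E = 6·22 + 3·x = 132 + 3x.
Every vertex has degree 3, so 3V = 2E.
Euler: V − E + F = 2 ⇒ (2E)/3 − E + (22 + x) = 2.
Multiply by 6: 2·(2E) − 3·(2E) + 6·(22 + x) = 12, i.e. 132 + 6x − (132 + 3x) = 12.
Collecting terms: 3x = 12, so x = 4.
Then 2E = 132 + 3·4 = 144, so E = 72, V = 2E/3 = 48, F = 22 + 4 = 26.

4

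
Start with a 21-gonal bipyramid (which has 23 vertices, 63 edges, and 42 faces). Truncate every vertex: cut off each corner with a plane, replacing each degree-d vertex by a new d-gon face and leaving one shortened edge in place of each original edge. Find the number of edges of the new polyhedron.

189

Truncation replaces each original edge-end by a new vertex, so V′ = 2E = 126.
Each original edge survives, and each old vertex of degree d contributes d new edges; summing degrees gives Σd = 2E, so E′ = E + 2E = 3E = 189.
Each original face survives and each original vertex becomes one new face: F′ = F + V = 65.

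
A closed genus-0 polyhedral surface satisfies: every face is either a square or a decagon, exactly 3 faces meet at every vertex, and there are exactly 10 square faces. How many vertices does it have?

Let x be the number of decagons; then F = 10 + x.
Edge–face incidences: 2E = 4·10 + 10·x = 40 + 10x.
Every vertex has degree 3, so 3V = 2E.
Euler: V − E + F = 2 ⇒ (2E)/3 − E + (10 + x) = 2.
Multiply by 6: 2·(2E) − 3·(2E) + 6·(10 + x) = 12, i.e. 60 + 6x − (40 + 10x) = 12.
Collecting terms: −4x + 20 = 12, so −4x = −8, so x = 2.
Then 2E = 40 + 10·2 = 60, so E = 30, V = 2E/3 = 20, F = 10 + 2 = 12.

20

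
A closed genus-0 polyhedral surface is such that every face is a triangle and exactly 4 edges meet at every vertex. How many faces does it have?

Each face has 3 edges and each edge borders two faces, so 2E = 3F.
Each vertex has degree 4, so 4V = 2E and hence V = 3F/4.
Euler: V − E + F = 2 ⇒ (3F/4) − (3F/2) + F = 2.
Multiply by 8: (6 − 12 + 8)F = 16, i.e. 2F = 16.
So F = 8, E = 3·8/2 = 12, V = 3·8/4 = 6.

8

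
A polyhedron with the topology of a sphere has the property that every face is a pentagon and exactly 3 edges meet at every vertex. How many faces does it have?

Each face has 5 edges and each edge borders two faces, so 2E = 5F.
Each vertex has degree 3, so 3V = 2E and hence V = 5F/3.
Euler: V − E + F = 2 ⇒ (5F/3) − (5F/2) + F = 2.
Multiply by 6: (10 − 15 + 6)F = 12, i.e. 1F = 12.
So F = 12, E = 5·12/2 = 30, V = 5·12/3 = 20.

12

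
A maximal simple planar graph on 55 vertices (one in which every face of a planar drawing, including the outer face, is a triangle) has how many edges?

159

In a plane triangulation 3F = 2E and V − E + F = 2, so E = 3V − 6 = 3·55 − 6 = 159.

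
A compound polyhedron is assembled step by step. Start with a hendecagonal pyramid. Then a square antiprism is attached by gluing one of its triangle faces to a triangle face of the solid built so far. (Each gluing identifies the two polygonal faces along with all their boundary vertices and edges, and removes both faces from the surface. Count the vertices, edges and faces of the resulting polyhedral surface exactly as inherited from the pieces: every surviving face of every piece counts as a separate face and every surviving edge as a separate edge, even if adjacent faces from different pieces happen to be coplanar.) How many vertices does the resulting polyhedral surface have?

17

A hendecagonal pyramid: V=12, E=22, F=12.
Attach a square antiprism (V=8, E=16, F=10) along a 3-gon: merge 3 vertices and 3 edges, delete both glued faces → V=17, E=35, F=20.
Check: V − E + F = 17 − 35 + 20 = 2.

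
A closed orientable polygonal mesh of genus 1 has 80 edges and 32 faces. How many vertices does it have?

For a closed orientable surface of genus 1, χ = 2 − 2·1 = 0.
V = 0 + E − F = 0 + 80 − 32 = 48.

48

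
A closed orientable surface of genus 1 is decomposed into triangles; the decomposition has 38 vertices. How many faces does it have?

76

χ = 2 − 2·1 = 0, and every face is a triangle so 3F = 2E.
V − E + F = 0 with E = 3F/2 gives 38 − (3/2 − 1)·F = 0, so F = 76 and E = 114.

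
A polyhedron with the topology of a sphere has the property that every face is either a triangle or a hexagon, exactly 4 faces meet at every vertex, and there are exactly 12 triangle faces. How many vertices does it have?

12

Let x be the number of hexagons; then F = 12 + x.
Edge–face incidences: 2E = 3·12 + 6·x = 36 + 6x.
Every vertex has degree 4, so 4V = 2E.
Euler: V − E + F = 2 ⇒ (2E)/4 − E + (12 + x) = 2.
Multiply by 8: 2·(2E) − 4·(2E) + 8·(12 + x) = 16, i.e. 96 + 8x − 2·(36 + 6x) = 16.
Collecting terms: −4x + 24 = 16, so −4x = −8, so x = 2.
Then 2E = 36 + 6·2 = 48, so E = 24, V = 2E/4 = 12, F = 12 + 2 = 14.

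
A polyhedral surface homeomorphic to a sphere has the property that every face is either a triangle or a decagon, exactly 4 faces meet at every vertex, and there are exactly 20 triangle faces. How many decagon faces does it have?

2

Let x be the number of decagons; then F = 20 + x.
Edge–face incidences: 2E = 3·20 + 10·x = 60 + 10x.
Every vertex has degree 4, so 4V = 2E.
Euler: V − E + F = 2 ⇒ (2E)/4 − E + (20 + x) = 2.
Multiply by 8: 2·(2E) − 4·(2E) + 8·(20 + x) = 16, i.e. 160 + 8x − 2·(60 + 10x) = 16.
Collecting terms: −12x + 40 = 16, so −12x = −24, so x = 2.
Then 2E = 60 + 10·2 = 80, so E = 40, V = 2E/4 = 20, F = 20 + 2 = 22.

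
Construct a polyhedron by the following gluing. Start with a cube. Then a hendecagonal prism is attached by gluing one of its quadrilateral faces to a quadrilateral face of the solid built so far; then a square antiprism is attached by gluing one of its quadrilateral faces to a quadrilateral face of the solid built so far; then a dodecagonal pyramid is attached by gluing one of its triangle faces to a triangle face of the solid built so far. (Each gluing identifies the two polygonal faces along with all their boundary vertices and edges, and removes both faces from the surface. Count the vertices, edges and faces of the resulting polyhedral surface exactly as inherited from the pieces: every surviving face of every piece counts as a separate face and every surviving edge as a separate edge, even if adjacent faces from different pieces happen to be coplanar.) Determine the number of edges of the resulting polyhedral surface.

A cube: V=8, E=12, F=6.
Attach a hendecagonal prism (V=22, E=33, F=13) along a 4-gon: merge 4 vertices and 4 edges, delete both glued faces → V=26, E=41, F=17.
Attach a square antiprism (V=8, E=16, F=10) along a 4-gon: merge 4 vertices and 4 edges, delete both glued faces → V=30, E=53, F=25.
Attach a dodecagonal pyramid (V=13, E=24, F=13) along a 3-gon: merge 3 vertices and 3 edges, delete both glued faces → V=40, E=74, F=36.
Check: V − E + F = 40 − 74 + 36 = 2.

74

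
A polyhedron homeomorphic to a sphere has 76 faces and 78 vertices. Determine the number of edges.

152

Here V − E + F = 2.
E = V + F − (2) = 78 + 76 − (2) = 152.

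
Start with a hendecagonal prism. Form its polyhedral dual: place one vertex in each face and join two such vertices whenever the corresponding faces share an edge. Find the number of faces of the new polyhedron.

The base solid has V = 22, E = 33, F = 13.
The dual swaps V and F and preserves E: V′ = F = 13, E′ = E = 33, F′ = V = 22.

22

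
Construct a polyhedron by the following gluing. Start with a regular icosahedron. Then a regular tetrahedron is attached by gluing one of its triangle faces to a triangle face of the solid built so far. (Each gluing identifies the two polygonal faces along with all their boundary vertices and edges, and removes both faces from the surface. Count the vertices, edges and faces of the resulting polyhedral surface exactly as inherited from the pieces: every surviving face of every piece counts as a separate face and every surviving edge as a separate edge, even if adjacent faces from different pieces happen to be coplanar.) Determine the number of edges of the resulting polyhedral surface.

A regular icosahedron: V=12, E=30, F=20.
Attach a regular tetrahedron (V=4, E=6, F=4) along a 3-gon: merge 3 vertices and 3 edges, delete both glued faces → V=13, E=33, F=22.
Check: V − E + F = 13 − 33 + 22 = 2.

33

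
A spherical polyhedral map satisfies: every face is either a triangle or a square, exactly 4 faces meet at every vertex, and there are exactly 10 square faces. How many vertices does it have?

16

Let x be the number of triangles; then F = 10 + x.
Edge–face incidences: 2E = 4·10 + 3·x = 40 + 3x.
Every vertex has degree 4, so 4V = 2E.
Euler: V − E + F = 2 ⇒ (2E)/4 − E + (10 + x) = 2.
Multiply by 8: 2·(2E) − 4·(2E) + 8·(10 + x) = 16, i.e. 80 + 8x − 2·(40 + 3x) = 16.
Collecting terms: 2x = 16, so x = 8.
Then 2E = 40 + 3·8 = 64, so E = 32, V = 2E/4 = 16, F = 10 + 8 = 18.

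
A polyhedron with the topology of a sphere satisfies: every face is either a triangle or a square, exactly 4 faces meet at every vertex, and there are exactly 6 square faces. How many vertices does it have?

Let x be the number of triangles; then F = 6 + x.
Edge–face incidences: 2E = 4·6 + 3·x = 24 + 3x.
Every vertex has degree 4, so 4V = 2E.
Euler: V − E + F = 2 ⇒ (2E)/4 − E + (6 + x) = 2.
Multiply by 8: 2·(2E) − 4·(2E) + 8·(6 + x) = 16, i.e. 48 + 8x − 2·(24 + 3x) = 16.
Collecting terms: 2x = 16, so x = 8.
Then 2E = 24 + 3·8 = 48, so E = 24, V = 2E/4 = 12, F = 6 + 8 = 14.

12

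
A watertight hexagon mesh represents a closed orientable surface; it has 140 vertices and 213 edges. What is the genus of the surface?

Every face is a hexagon and each edge borders two faces, so 6F = 2·213, giving F = 71.
χ = V − E + F = 140 − 213 + 71 = -2.
For a closed orientable surface χ = 2 − 2g, so g = (2 − (-2))/2 = 2.

2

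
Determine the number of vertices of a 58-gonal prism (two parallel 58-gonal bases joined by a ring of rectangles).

116

A prism on an n-gon has two n-gon bases and n rectangular sides: V = 2·58 = 116, E = 3·58 = 174, F = 58 + 2 = 60.
Check: V − E + F = 116 − 174 + 60 = 2.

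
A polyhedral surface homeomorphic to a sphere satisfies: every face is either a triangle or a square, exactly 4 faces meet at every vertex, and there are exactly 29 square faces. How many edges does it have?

Let x be the number of triangles; then F = 29 + x.
Edge–face incidences: 2E = 4·29 + 3·x = 116 + 3x.
Every vertex has degree 4, so 4V = 2E.
Euler: V − E + F = 2 ⇒ (2E)/4 − E + (29 + x) = 2.
Multiply by 8: 2·(2E) − 4·(2E) + 8·(29 + x) = 16, i.e. 232 + 8x − 2·(116 + 3x) = 16.
Collecting terms: 2x = 16, so x = 8.
Then 2E = 116 + 3·8 = 140, so E = 70, V = 2E/4 = 35, F = 29 + 8 = 37.

70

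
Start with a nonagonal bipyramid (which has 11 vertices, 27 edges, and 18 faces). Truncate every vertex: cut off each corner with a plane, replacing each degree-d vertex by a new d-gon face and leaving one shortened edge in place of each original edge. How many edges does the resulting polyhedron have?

Truncation replaces each original edge-end by a new vertex, so V′ = 2E = 54.
Each original edge survives, and each old vertex of degree d contributes d new edges; summing degrees gives Σd = 2E, so E′ = E + 2E = 3E = 81.
Each original face survives and each original vertex becomes one new face: F′ = F + V = 29.

81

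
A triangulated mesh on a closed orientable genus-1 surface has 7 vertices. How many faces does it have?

14

χ = 2 − 2·1 = 0, and every face is a triangle so 3F = 2E.
V − E + F = 0 with E = 3F/2 gives 7 − (3/2 − 1)·F = 0, so F = 14 and E = 21.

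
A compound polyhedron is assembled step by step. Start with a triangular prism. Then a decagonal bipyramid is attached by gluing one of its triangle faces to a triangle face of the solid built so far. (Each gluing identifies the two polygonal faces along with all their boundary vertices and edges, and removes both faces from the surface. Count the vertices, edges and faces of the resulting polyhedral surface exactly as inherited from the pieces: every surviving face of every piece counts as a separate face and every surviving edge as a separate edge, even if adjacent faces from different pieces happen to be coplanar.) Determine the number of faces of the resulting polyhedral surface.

23

A triangular prism: V=6, E=9, F=5.
Attach a decagonal bipyramid (V=12, E=30, F=20) along a 3-gon: merge 3 vertices and 3 edges, delete both glued faces → V=15, E=36, F=23.
Check: V − E + F = 15 − 36 + 23 = 2.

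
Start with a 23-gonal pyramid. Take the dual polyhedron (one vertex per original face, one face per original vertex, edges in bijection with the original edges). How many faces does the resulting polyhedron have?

24

The base solid has V = 24, E = 46, F = 24.
The dual swaps V and F and preserves E: V′ = F = 24, E′ = E = 46, F′ = V = 24.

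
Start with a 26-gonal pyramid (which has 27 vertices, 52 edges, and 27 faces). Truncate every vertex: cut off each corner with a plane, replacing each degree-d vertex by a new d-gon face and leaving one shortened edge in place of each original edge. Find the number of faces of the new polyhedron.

54

Truncation replaces each original edge-end by a new vertex, so V′ = 2E = 104.
Each original edge survives, and each old vertex of degree d contributes d new edges; summing degrees gives Σd = 2E, so E′ = E + 2E = 3E = 156.
Each original face survives and each original vertex becomes one new face: F′ = F + V = 54.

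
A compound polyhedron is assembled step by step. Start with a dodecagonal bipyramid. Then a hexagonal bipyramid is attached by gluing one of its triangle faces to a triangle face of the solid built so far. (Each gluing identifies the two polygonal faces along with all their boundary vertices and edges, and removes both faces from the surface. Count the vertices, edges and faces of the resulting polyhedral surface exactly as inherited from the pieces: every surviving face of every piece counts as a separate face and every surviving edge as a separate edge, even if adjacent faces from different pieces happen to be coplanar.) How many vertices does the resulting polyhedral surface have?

A dodecagonal bipyramid: V=14, E=36, F=24.
Attach a hexagonal bipyramid (V=8, E=18, F=12) along a 3-gon: merge 3 vertices and 3 edges, delete both glued faces → V=19, E=51, F=34.
Check: V − E + F = 19 − 51 + 34 = 2.

19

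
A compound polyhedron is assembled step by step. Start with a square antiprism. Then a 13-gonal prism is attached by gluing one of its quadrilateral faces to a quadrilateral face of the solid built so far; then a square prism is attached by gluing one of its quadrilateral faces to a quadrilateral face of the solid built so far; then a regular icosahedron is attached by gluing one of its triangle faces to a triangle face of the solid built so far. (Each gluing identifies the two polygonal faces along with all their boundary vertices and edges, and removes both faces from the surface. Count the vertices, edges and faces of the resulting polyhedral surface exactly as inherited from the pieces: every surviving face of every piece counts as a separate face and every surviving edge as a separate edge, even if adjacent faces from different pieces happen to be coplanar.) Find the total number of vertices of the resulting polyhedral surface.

A square antiprism: V=8, E=16, F=10.
Attach a 13-gonal prism (V=26, E=39, F=15) along a 4-gon: merge 4 vertices and 4 edges, delete both glued faces → V=30, E=51, F=23.
Attach a square prism (V=8, E=12, F=6) along a 4-gon: merge 4 vertices and 4 edges, delete both glued faces → V=34, E=59, F=27.
Attach a regular icosahedron (V=12, E=30, F=20) along a 3-gon: merge 3 vertices and 3 edges, delete both glued faces → V=43, E=86, F=45.
Check: V − E + F = 43 − 86 + 45 = 2.

43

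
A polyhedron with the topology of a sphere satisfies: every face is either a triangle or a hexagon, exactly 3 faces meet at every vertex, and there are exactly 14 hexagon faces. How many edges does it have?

Let x be the number of triangles; then F = 14 + x.
Edge–face incidences: 2E = 6·14 + 3·x = 84 + 3x.
Every vertex has degree 3, so 3V = 2E.
Euler: V − E + F = 2 ⇒ (2E)/3 − E + (14 + x) = 2.
Multiply by 6: 2·(2E) − 3·(2E) + 6·(14 + x) = 12, i.e. 84 + 6x − (84 + 3x) = 12.
Collecting terms: 3x = 12, so x = 4.
Then 2E = 84 + 3·4 = 96, so E = 48, V = 2E/3 = 32, F = 14 + 4 = 18.

48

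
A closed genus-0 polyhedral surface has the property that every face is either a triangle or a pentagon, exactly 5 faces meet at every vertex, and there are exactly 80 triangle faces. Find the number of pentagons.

12

Let x be the number of pentagons; then F = 80 + x.
Edge–face incidences: 2E = 3·80 + 5·x = 240 + 5x.
Every vertex has degree 5, so 5V = 2E.
Euler: V − E + F = 2 ⇒ (2E)/5 − E + (80 + x) = 2.
Multiply by 10: 2·(2E) − 5·(2E) + 10·(80 + x) = 20, i.e. 800 + 10x − 3·(240 + 5x) = 20.
Collecting terms: −5x + 80 = 20, so −5x = −60, so x = 12.
Then 2E = 240 + 5·12 = 300, so E = 150, V = 2E/5 = 60, F = 80 + 12 = 92.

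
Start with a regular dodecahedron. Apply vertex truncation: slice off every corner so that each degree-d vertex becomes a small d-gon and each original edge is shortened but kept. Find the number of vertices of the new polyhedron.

The base solid has V = 20, E = 30, F = 12.
Truncation replaces each original edge-end by a new vertex, so V′ = 2E = 60.
Each original edge survives, and each old vertex of degree d contributes d new edges; summing degrees gives Σd = 2E, so E′ = E + 2E = 3E = 90.
Each original face survives and each original vertex becomes one new face: F′ = F + V = 32.

60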